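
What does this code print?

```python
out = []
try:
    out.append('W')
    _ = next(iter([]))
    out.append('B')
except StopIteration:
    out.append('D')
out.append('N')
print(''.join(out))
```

Execution trace: 'W' (try body) → 'D' (except StopIteration) → 'N' (after the try/except). Output: WDN

Answer: WDN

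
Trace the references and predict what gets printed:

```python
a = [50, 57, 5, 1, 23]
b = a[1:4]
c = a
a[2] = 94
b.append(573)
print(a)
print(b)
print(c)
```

Key concept: slice vs alias.
Step by step:
`a = [50, 57, 5, 1, 23]` → a = [50, 57, 5, 1, 23]
`b = a[1:4]` → b = [57, 5, 1]
`c = a` → c = [50, 57, 5, 1, 23] (same object as a)
`a[2] = 94` → a = [50, 57, 94, 1, 23] (same object as c); c = [50, 57, 94, 1, 23] (same object as a)
`b.append(573)` → b = [57, 5, 1, 573]
`print(a)` → prints [50, 57, 94, 1, 23]
`print(b)` → prints [57, 5, 1, 573]
`print(c)` → prints [50, 57, 94, 1, 23]

Answer:
[50, 57, 94, 1, 23]
[57, 5, 1, 573]
[50, 57, 94, 1, 23]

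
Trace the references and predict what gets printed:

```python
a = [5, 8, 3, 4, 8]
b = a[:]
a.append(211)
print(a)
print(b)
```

Key concept: slice [:] creates copy.
Step by step:
`a = [5, 8, 3, 4, 8]` → a = [5, 8, 3, 4, 8]
`b = a[:]` → b = [5, 8, 3, 4, 8]
`a.append(211)` → a = [5, 8, 3, 4, 8, 211]
`print(a)` → prints [5, 8, 3, 4, 8, 211]
`print(b)` → prints [5, 8, 3, 4, 8]

Answer:
[5, 8, 3, 4, 8, 211]
[5, 8, 3, 4, 8]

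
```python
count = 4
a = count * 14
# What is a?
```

Trace:
`count = 4` → count = 4
`a = count * 14` → a = 56
So a = 56

Answer: 56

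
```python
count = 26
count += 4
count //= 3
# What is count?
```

Trace:
`count = 26` → count = 26
`count += 4` → count = 30
`count //= 3` → count = 10
So count = 10

Answer: 10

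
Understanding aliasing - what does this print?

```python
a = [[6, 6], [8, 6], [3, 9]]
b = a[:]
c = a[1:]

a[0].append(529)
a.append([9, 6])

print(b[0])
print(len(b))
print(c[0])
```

Key concept: slice with nested mutation.
Step by step:
`a = [[6, 6], [8, 6], [3, 9]]` → a = [[6, 6], [8, 6], [3, 9]]
`b = a[:]` → b = [[6, 6], [8, 6], [3, 9]]
`c = a[1:]` → c = [[8, 6], [3, 9]]
`a[0].append(529)` → a = [[6, 6, 529], [8, 6], [3, 9]]; b = [[6, 6, 529], [8, 6], [3, 9]]
`a.append([9, 6])` → a = [[6, 6, 529], [8, 6], [3, 9], [9, 6]]
`print(b[0])` → prints [6, 6, 529]
`print(len(b))` → prints 3
`print(c[0])` → prints [8, 6]

Answer:
[6, 6, 529]
3
[8, 6]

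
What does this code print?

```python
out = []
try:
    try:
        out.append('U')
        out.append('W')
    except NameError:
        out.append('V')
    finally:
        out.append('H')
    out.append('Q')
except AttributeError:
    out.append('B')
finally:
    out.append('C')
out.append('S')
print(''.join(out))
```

Execution trace: 'U' (inner try body) → 'W' (inner try body, no exception) → 'H' (inner finally) → 'Q' (try body, no exception) → 'C' (finally) → 'S' (after the try/except). Output: UWHQCS

Answer: UWHQCS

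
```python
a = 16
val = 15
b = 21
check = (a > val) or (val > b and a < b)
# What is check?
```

Trace:
`a = 16` → a = 16
`val = 15` → val = 15
`b = 21` → b = 21
`check = (a > val) or (val > b and a < b)` → check = True
So check = True

Answer: True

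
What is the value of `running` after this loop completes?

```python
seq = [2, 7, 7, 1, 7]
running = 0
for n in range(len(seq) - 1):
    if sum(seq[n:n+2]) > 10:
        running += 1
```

Count windows with sum > 10
`running` takes the values: 0 → 1

Answer: 1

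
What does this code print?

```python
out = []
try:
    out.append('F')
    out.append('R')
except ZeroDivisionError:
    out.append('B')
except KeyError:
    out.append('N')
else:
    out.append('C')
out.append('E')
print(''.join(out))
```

Execution trace: 'F' (try body) → 'R' (try body, no exception) → 'C' (else) → 'E' (after the try/except). Output: FRCE

Answer: FRCE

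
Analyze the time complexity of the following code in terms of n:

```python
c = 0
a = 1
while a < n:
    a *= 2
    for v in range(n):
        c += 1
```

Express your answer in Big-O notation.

Each loop level contributes: log n × n. Multiplying the contributions gives O(n log n).

Answer: O(n log n)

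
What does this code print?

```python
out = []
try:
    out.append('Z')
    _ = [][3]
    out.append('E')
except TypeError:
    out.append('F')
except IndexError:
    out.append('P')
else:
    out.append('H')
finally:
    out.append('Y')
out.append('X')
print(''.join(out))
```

Execution trace: 'Z' (try body) → 'P' (except IndexError) → 'Y' (finally) → 'X' (after the try/except). Output: ZPYX

Answer: ZPYX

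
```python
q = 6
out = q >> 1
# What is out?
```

Trace:
`q = 6` → q = 6
`out = q >> 1` → out = 3
So out = 3

Answer: 3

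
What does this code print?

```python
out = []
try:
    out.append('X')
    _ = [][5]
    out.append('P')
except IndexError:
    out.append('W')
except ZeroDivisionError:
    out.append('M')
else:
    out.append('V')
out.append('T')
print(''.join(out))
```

Execution trace: 'X' (try body) → 'W' (except IndexError) → 'T' (after the try/except). Output: XWT

Answer: XWT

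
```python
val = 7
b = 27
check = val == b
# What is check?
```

Trace:
`val = 7` → val = 7
`b = 27` → b = 27
`check = val == b` → check = False
So check = False

Answer: False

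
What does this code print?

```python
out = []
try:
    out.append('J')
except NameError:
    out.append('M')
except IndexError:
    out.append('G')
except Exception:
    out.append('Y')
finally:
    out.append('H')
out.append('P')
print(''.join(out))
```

Execution trace: 'J' (try body, no exception) → 'H' (finally) → 'P' (after the try/except). Output: JHP

Answer: JHP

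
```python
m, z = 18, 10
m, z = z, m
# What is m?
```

Trace:
`m, z = 18, 10` → m = 18; z = 10
`m, z = z, m` → m = 10; z = 18
So m = 10

Answer: 10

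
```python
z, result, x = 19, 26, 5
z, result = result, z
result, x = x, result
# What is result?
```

Trace:
`z, result, x = 19, 26, 5` → z = 19; result = 26; x = 5
`z, result = result, z` → z = 26; result = 19
`result, x = x, result` → result = 5; x = 19
So result = 5

Answer: 5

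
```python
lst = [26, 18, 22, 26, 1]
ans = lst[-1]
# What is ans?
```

Trace:
`lst = [26, 18, 22, 26, 1]` → lst = [26, 18, 22, 26, 1]
`ans = lst[-1]` → ans = 1
So ans = 1

Answer: 1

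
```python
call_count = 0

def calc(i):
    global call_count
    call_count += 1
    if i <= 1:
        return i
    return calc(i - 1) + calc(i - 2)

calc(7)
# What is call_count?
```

Calls(i) = 1 + Calls(i-1) + Calls(i-2); Calls(0)=Calls(1)=1. For i=7 this gives 41.

Answer: 41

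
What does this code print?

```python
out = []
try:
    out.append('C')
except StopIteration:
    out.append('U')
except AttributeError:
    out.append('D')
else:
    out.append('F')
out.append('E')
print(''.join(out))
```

Execution trace: 'C' (try body, no exception) → 'F' (else) → 'E' (after the try/except). Output: CFE

Answer: CFE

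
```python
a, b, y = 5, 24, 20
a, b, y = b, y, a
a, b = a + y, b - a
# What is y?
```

Trace:
`a, b, y = 5, 24, 20` → a = 5; b = 24; y = 20
`a, b, y = b, y, a` → a = 24; b = 20; y = 5
`a, b = a + y, b - a` → a = 29; b = -4
So y = 5

Answer: 5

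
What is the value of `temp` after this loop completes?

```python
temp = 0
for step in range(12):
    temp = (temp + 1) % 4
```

Increment mod 4, 12 times = 0
`temp` takes the values: 0 → 1 → 2 → 3 → 0 → 1 → 2 → 3 → 0 → 1 → 2 → 3 → 0

Answer: 0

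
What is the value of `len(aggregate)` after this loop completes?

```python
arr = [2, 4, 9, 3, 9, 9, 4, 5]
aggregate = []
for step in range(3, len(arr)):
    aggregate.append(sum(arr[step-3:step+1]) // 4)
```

Number of 4-element averages
`aggregate` takes the values: [] → [4] → [4, 6] → [4, 6, 7] → [4, 6, 7, 6] → [4, 6, 7, 6, 6]
So `len(aggregate)` = 5

Answer: 5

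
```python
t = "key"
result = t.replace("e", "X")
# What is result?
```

Trace:
`t = "key"` → t = 'key'
`result = t.replace("e", "X")` → result = 'kXy'
So result = 'kXy'

Answer: 'kXy'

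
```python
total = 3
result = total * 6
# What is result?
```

Trace:
`total = 3` → total = 3
`result = total * 6` → result = 18
So result = 18

Answer: 18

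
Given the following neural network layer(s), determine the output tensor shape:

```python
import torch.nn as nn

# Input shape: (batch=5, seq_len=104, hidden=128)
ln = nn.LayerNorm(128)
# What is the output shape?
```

Input: (5, 104, 128) -> Output: (5, 104, 128)

Answer: (5, 104, 128)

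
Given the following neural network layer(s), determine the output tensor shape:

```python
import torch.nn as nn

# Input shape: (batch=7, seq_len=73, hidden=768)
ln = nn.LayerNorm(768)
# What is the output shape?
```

Input: (7, 73, 768) -> Output: (7, 73, 768)

Answer: (7, 73, 768)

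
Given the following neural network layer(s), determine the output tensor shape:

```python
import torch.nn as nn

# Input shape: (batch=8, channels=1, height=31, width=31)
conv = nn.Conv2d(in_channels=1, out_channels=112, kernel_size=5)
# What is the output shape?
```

Input: (8, 1, 31, 31) -> Output: (8, 112, 27, 27)

Answer: (8, 112, 27, 27)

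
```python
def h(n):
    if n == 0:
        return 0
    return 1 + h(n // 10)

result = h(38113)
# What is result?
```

Count of digits of 38113: 5

Answer: 5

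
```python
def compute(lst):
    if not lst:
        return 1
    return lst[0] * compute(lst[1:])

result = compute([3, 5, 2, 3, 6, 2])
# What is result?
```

Product over [3, 5, 2, 3, 6, 2] = 3 * 5 * 2 * 3 * 6 * 2 = 1080

Answer: 1080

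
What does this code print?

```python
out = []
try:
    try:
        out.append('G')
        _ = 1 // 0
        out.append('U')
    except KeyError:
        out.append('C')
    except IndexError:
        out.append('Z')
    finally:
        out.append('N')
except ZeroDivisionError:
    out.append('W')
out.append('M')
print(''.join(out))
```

Execution trace: 'G' (try body) → 'N' (finally) → 'W' (outer except ZeroDivisionError) → 'M' (after the try/except). Output: GNWM

Answer: GNWM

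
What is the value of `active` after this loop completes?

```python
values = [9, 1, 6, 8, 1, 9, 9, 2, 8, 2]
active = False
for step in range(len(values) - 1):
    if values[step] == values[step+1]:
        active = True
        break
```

Check consecutive duplicates in [9, 1, 6, 8, 1, 9, 9, 2, 8, 2]
`active` takes the values: False → True

Answer: True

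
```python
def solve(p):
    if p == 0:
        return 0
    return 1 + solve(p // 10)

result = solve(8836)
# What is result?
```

Count of digits of 8836: 4

Answer: 4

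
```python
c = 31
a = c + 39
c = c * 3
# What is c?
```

Trace:
`c = 31` → c = 31
`a = c + 39` → a = 70
`c = c * 3` → c = 93
So c = 93

Answer: 93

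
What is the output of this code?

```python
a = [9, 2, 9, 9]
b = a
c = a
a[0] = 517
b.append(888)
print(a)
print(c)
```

Key concept: multiple aliases.
Step by step:
`a = [9, 2, 9, 9]` → a = [9, 2, 9, 9]
`b = a` → b = [9, 2, 9, 9] (same object as a)
`c = a` → c = [9, 2, 9, 9] (same object as a, b)
`a[0] = 517` → a = [517, 2, 9, 9] (same object as b, c); b = [517, 2, 9, 9] (same object as a, c); c = [517, 2, 9, 9] (same object as a, b)
`b.append(888)` → a = [517, 2, 9, 9, 888] (same object as b, c); b = [517, 2, 9, 9, 888] (same object as a, c); c = [517, 2, 9, 9, 888] (same object as a, b)
`print(a)` → prints [517, 2, 9, 9, 888]
`print(c)` → prints [517, 2, 9, 9, 888]

Answer:
[517, 2, 9, 9, 888]
[517, 2, 9, 9, 888]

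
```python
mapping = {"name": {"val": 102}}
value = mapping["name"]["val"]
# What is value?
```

Trace:
`mapping = {"name": {"val": 102}}` → mapping = {'name': {'val': 102}}
`value = mapping["name"]["val"]` → value = 102
So value = 102

Answer: 102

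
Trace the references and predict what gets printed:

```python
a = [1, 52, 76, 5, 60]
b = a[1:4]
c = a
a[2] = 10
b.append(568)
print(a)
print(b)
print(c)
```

Key concept: slice vs alias.
Step by step:
`a = [1, 52, 76, 5, 60]` → a = [1, 52, 76, 5, 60]
`b = a[1:4]` → b = [52, 76, 5]
`c = a` → c = [1, 52, 76, 5, 60] (same object as a)
`a[2] = 10` → a = [1, 52, 10, 5, 60] (same object as c); c = [1, 52, 10, 5, 60] (same object as a)
`b.append(568)` → b = [52, 76, 5, 568]
`print(a)` → prints [1, 52, 10, 5, 60]
`print(b)` → prints [52, 76, 5, 568]
`print(c)` → prints [1, 52, 10, 5, 60]

Answer:
[1, 52, 10, 5, 60]
[52, 76, 5, 568]
[1, 52, 10, 5, 60]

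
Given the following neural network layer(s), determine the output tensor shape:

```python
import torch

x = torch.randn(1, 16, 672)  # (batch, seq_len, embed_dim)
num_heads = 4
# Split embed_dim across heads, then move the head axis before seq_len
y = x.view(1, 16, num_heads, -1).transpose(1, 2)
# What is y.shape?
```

Input: (1, 16, 672) -> head_dim = 672 // 4 = 168; after view: (1, 16, 4, 168) -> after transpose(1, 2): (1, 4, 16, 168) -> Output: (1, 4, 16, 168)

Answer: (1, 4, 16, 168)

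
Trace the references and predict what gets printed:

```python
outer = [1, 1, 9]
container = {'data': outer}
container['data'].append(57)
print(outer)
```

Key concept: dict holds reference to list.
Step by step:
`outer = [1, 1, 9]` → outer = [1, 1, 9]
`container = {'data': outer}` → container = {'data': [1, 1, 9]}
`container['data'].append(57)` → outer = [1, 1, 9, 57]; container = {'data': [1, 1, 9, 57]}
`print(outer)` → prints [1, 1, 9, 57]

Answer: [1, 1, 9, 57]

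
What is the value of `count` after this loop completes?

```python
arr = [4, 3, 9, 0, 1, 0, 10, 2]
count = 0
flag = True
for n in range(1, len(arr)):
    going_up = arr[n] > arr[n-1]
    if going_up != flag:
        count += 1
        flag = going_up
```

Count direction changes in [4, 3, 9, 0, 1, 0, 10, 2]
`count` takes the values: 0 → 1 → 2 → 3 → 4 → 5 → 6 → 7

Answer: 7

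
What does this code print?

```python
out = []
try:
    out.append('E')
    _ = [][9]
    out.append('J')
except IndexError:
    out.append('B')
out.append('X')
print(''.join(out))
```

Execution trace: 'E' (try body) → 'B' (except IndexError) → 'X' (after the try/except). Output: EBX

Answer: EBX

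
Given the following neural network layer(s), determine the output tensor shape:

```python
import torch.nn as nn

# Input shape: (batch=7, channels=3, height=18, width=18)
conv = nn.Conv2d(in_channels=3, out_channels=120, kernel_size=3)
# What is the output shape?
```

Input: (7, 3, 18, 18) -> Output: (7, 120, 16, 16)

Answer: (7, 120, 16, 16)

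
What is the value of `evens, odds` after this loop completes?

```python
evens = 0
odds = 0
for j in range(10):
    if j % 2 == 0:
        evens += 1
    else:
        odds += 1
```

Count evens and odds in range(10)
`evens, odds` takes the values: (0, 0) → (1, 0) → (1, 1) → (2, 1) → (2, 2) → (3, 2) → (3, 3) → (4, 3) → (4, 4) → (5, 4) → (5, 5)

Answer: 5, 5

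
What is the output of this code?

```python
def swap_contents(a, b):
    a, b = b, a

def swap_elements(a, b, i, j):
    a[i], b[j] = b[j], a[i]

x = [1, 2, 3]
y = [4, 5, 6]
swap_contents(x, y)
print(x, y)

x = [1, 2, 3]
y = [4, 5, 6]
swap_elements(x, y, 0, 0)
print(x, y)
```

Key concept: parameter rebinding vs mutation.
Step by step:
`x = [1, 2, 3]` → x = [1, 2, 3]
`y = [4, 5, 6]` → y = [4, 5, 6]
`swap_contents(x, y)` → no visible change to tracked variables
`print(x, y)` → prints [1, 2, 3] [4, 5, 6]
`x = [1, 2, 3]` → x = [1, 2, 3]
`y = [4, 5, 6]` → y = [4, 5, 6]
`swap_elements(x, y, 0, 0)` → x = [4, 2, 3]; y = [1, 5, 6]
`print(x, y)` → prints [4, 2, 3] [1, 5, 6]

Answer:
[1, 2, 3] [4, 5, 6]
[4, 2, 3] [1, 5, 6]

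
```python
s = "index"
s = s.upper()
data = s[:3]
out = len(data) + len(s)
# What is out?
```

Trace:
`s = "index"` → s = 'index'
`s = s.upper()` → s = 'INDEX'
`data = s[:3]` → data = 'IND'
`out = len(data) + len(s)` → out = 8
So out = 8

Answer: 8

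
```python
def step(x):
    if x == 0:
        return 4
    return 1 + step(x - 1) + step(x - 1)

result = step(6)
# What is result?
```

step(x) = 1 + 2·step(x-1), step(0)=4. Closed form: (4+1)·2^6 - 1 = 319.

Answer: 319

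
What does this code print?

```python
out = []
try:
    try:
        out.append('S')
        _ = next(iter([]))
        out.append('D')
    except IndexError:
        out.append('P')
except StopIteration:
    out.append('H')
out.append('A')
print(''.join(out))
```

Execution trace: 'S' (try body) → 'H' (outer except StopIteration) → 'A' (after the try/except). Output: SHA

Answer: SHA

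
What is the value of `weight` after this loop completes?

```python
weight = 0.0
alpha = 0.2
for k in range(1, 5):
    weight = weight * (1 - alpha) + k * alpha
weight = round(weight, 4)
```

Moving average with lr=0.2
`weight` takes the values: 0.0 → 0.2 → 0.56 → 1.048 → 1.6384

Answer: 1.6384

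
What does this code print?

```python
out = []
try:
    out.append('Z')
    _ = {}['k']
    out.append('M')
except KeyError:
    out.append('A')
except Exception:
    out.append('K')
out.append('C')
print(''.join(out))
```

Execution trace: 'Z' (try body) → 'A' (except KeyError) → 'C' (after the try/except). Output: ZAC

Answer: ZAC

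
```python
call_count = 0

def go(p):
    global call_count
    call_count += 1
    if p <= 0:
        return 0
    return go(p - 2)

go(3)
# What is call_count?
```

Linear recursion stepping by 2: 3 calls from p=3 down to ≤0.

Answer: 3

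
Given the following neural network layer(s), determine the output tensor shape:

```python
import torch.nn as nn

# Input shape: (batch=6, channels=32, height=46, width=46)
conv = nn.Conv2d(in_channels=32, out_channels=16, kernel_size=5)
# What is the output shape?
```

Input: (6, 32, 46, 46) -> Output: (6, 16, 42, 42)

Answer: (6, 16, 42, 42)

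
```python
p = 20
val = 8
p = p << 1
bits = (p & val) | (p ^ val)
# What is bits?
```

Trace:
`p = 20` → p = 20
`val = 8` → val = 8
`p = p << 1` → p = 40
`bits = (p & val) | (p ^ val)` → bits = 40
So bits = 40

Answer: 40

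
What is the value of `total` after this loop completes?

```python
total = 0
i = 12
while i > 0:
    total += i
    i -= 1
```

Sum 12 down to 1
`total` takes the values: 0 → 12 → 23 → 33 → 42 → 50 → 57 → 63 → 68 → 72 → 75 → 77 → 78

Answer: 78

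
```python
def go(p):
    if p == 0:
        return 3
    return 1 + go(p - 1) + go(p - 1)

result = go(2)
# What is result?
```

go(p) = 1 + 2·go(p-1), go(0)=3. Closed form: (3+1)·2^2 - 1 = 15.

Answer: 15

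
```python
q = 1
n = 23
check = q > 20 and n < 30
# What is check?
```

Trace:
`q = 1` → q = 1
`n = 23` → n = 23
`check = q > 20 and n < 30` → check = False
So check = False

Answer: False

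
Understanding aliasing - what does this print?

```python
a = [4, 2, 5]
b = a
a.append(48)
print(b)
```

Key concept: basic list aliasing.
Step by step:
`a = [4, 2, 5]` → a = [4, 2, 5]
`b = a` → b = [4, 2, 5] (same object as a)
`a.append(48)` → a = [4, 2, 5, 48] (same object as b); b = [4, 2, 5, 48] (same object as a)
`print(b)` → prints [4, 2, 5, 48]

Answer: [4, 2, 5, 48]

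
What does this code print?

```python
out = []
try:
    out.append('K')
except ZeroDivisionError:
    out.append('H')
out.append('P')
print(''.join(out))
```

Execution trace: 'K' (try body, no exception) → 'P' (after the try/except). Output: KP

Answer: KP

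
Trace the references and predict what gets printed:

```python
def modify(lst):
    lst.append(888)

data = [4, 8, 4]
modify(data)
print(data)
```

Key concept: function modifies passed list.
Step by step:
`data = [4, 8, 4]` → data = [4, 8, 4]
`modify(data)` → data = [4, 8, 4, 888]
`print(data)` → prints [4, 8, 4, 888]

Answer: [4, 8, 4, 888]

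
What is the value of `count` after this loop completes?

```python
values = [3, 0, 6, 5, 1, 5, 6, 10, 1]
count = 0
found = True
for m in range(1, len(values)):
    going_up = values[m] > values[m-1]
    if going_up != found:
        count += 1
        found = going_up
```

Count direction changes in [3, 0, 6, 5, 1, 5, 6, 10, 1]
`count` takes the values: 0 → 1 → 2 → 3 → 4 → 5

Answer: 5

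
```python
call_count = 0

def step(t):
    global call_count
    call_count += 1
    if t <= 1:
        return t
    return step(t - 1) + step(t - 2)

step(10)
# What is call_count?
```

Calls(t) = 1 + Calls(t-1) + Calls(t-2); Calls(0)=Calls(1)=1. For t=10 this gives 177.

Answer: 177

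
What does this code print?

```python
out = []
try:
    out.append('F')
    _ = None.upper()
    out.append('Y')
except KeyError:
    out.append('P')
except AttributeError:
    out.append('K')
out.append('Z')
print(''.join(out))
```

Execution trace: 'F' (try body) → 'K' (except AttributeError) → 'Z' (after the try/except). Output: FKZ

Answer: FKZ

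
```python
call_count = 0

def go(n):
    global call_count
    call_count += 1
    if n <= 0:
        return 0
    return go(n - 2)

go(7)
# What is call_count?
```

Linear recursion stepping by 2: 5 calls from n=7 down to ≤0.

Answer: 5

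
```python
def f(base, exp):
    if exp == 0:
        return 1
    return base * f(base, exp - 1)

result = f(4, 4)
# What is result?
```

f(4, 4) = 4 * 4 * 4 * 4 = 256

Answer: 256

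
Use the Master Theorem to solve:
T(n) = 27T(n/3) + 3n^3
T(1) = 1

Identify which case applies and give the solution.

a=27, b=3, f(n)=3n^3. log_3(27) = 3. Since c=3 = 3, Case 2 applies: T(n) = Θ(n^log_b(a) · log n) = O(n^3 log n).

Answer: O(n^3 log n) - Case 2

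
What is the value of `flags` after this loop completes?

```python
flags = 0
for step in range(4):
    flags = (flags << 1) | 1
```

Build 4 consecutive 1-bits: 0b1111
`flags` takes the values: 0 → 1 → 3 → 7 → 15

Answer: 15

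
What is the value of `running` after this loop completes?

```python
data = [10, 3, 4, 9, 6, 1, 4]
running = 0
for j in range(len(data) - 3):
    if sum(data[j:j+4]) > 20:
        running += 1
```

Count windows with sum > 20
`running` takes the values: 0 → 1 → 2

Answer: 2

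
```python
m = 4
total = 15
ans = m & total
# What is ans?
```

Trace:
`m = 4` → m = 4
`total = 15` → total = 15
`ans = m & total` → ans = 4
So ans = 4

Answer: 4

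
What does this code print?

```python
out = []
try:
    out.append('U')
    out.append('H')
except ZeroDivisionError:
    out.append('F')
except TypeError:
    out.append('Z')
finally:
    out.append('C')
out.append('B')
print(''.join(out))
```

Execution trace: 'U' (try body) → 'H' (try body, no exception) → 'C' (finally) → 'B' (after the try/except). Output: UHCB

Answer: UHCB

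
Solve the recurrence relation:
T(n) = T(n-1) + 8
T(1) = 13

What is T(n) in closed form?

Unrolling: T(n) = T(1) + 8·(n-1) = 13 + 8(n-1) = 8n + 5.

Answer: T(n) = 8n + 5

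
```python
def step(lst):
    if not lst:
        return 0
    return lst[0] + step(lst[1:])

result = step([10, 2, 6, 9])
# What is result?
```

10 + 2 + 6 + 9 + 0 = 27

Answer: 27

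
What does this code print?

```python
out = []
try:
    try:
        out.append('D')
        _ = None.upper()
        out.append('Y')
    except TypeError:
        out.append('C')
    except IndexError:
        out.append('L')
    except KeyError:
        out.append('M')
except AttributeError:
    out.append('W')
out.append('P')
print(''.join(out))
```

Execution trace: 'D' (try body) → 'W' (outer except AttributeError) → 'P' (after the try/except). Output: DWP

Answer: DWP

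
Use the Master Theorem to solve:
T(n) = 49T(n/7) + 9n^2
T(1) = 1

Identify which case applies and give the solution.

a=49, b=7, f(n)=9n^2. log_7(49) = 2. Since c=2 = 2, Case 2 applies: T(n) = Θ(n^log_b(a) · log n) = O(n^2 log n).

Answer: O(n^2 log n) - Case 2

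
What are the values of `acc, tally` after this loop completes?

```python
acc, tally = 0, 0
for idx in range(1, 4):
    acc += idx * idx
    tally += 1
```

Sum of squares and count
`acc, tally` takes the values: (0, 0) → (1, 0) → (1, 1) → (5, 1) → (5, 2) → (14, 2) → (14, 3)

Answer: 14, 3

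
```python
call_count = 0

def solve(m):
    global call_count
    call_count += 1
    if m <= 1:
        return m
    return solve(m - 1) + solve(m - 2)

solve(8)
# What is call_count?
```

Calls(m) = 1 + Calls(m-1) + Calls(m-2); Calls(0)=Calls(1)=1. For m=8 this gives 67.

Answer: 67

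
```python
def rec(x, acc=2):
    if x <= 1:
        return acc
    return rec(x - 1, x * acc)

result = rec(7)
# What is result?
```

Accumulator trace (n, acc): (7, 2) -> (6, 14) -> (5, 84) -> (4, 420) -> (3, 1680) -> (2, 5040) -> (1, 10080) -> return 10080

Answer: 10080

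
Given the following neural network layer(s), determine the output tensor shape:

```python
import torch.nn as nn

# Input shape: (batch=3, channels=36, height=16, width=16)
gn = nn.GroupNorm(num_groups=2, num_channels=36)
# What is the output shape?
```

Input: (3, 36, 16, 16) -> Output: (3, 36, 16, 16)

Answer: (3, 36, 16, 16)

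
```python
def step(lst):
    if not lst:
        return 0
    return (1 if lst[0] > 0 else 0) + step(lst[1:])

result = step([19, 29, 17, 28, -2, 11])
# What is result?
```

Count of positive elements in [19, 29, 17, 28, -2, 11] = 5

Answer: 5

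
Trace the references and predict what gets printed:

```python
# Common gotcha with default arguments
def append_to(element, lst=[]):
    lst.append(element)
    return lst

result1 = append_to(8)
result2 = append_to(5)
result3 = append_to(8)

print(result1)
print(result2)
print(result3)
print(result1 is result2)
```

Key concept: mutable default argument gotcha.
Step by step:
`result1 = append_to(8)` → result1 = [8]
`result2 = append_to(5)` → result1 = [8, 5] (same object as result2); result2 = [8, 5] (same object as result1)
`result3 = append_to(8)` → result1 = [8, 5, 8] (same object as result2, result3); result2 = [8, 5, 8] (same object as result1, result3); result3 = [8, 5, 8] (same object as result1, result2)
`print(result1)` → prints [8, 5, 8]
`print(result2)` → prints [8, 5, 8]
`print(result3)` → prints [8, 5, 8]
`print(result1 is result2)` → prints True

Answer:
[8, 5, 8]
[8, 5, 8]
[8, 5, 8]
True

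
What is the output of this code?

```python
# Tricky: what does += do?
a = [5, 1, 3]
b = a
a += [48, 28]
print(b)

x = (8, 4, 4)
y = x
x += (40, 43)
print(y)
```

Key concept: += behavior differs for mutable vs immutable.
Step by step:
`a = [5, 1, 3]` → a = [5, 1, 3]
`b = a` → b = [5, 1, 3] (same object as a)
`a += [48, 28]` → a = [5, 1, 3, 48, 28] (same object as b); b = [5, 1, 3, 48, 28] (same object as a)
`print(b)` → prints [5, 1, 3, 48, 28]
`x = (8, 4, 4)` → x = (8, 4, 4)
`y = x` → y = (8, 4, 4)
`x += (40, 43)` → x = (8, 4, 4, 40, 43)
`print(y)` → prints (8, 4, 4)

Answer:
[5, 1, 3, 48, 28]
(8, 4, 4)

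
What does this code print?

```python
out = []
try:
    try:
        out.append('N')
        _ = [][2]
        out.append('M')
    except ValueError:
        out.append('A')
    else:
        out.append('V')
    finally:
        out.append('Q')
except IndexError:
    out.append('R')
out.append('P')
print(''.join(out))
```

Execution trace: 'N' (try body) → 'Q' (finally) → 'R' (outer except IndexError) → 'P' (after the try/except). Output: NQRP

Answer: NQRP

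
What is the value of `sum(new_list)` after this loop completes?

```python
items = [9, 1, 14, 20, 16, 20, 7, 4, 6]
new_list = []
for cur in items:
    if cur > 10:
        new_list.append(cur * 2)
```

Sum of doubled values > 10
`new_list` takes the values: [] → [28] → [28, 40] → [28, 40, 32] → [28, 40, 32, 40]
So `sum(new_list)` = 140

Answer: 140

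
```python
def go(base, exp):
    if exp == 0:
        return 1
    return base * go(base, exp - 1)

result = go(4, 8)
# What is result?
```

go(4, 8) = 4 * 4 * 4 * 4 * 4 * 4 * 4 * 4 = 65536

Answer: 65536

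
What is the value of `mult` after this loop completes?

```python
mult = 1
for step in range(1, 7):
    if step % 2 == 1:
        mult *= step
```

Product of odd numbers 1 to 6
`mult` takes the values: 1 → 3 → 15

Answer: 15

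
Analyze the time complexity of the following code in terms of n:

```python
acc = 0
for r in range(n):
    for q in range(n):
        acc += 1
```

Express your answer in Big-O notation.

Each loop level contributes: n × n. Multiplying the contributions gives O(n^2).

Answer: O(n^2)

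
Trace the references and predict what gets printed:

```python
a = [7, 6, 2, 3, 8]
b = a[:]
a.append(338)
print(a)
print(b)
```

Key concept: slice [:] creates copy.
Step by step:
`a = [7, 6, 2, 3, 8]` → a = [7, 6, 2, 3, 8]
`b = a[:]` → b = [7, 6, 2, 3, 8]
`a.append(338)` → a = [7, 6, 2, 3, 8, 338]
`print(a)` → prints [7, 6, 2, 3, 8, 338]
`print(b)` → prints [7, 6, 2, 3, 8]

Answer:
[7, 6, 2, 3, 8, 338]
[7, 6, 2, 3, 8]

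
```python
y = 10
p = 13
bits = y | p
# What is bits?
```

Trace:
`y = 10` → y = 10
`p = 13` → p = 13
`bits = y | p` → bits = 15
So bits = 15

Answer: 15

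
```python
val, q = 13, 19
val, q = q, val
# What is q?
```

Trace:
`val, q = 13, 19` → val = 13; q = 19
`val, q = q, val` → val = 19; q = 13
So q = 13

Answer: 13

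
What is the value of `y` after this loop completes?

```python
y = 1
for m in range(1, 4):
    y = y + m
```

Start at 1, add 1 through 3
`y` takes the values: 1 → 2 → 4 → 7

Answer: 7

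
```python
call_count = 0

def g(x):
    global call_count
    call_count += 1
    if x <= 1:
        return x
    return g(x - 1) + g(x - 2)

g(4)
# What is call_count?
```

Calls(x) = 1 + Calls(x-1) + Calls(x-2); Calls(0)=Calls(1)=1. For x=4 this gives 9.

Answer: 9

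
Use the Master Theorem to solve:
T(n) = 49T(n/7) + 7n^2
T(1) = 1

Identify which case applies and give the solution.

a=49, b=7, f(n)=7n^2. log_7(49) = 2. Since c=2 = 2, Case 2 applies: T(n) = Θ(n^log_b(a) · log n) = O(n^2 log n).

Answer: O(n^2 log n) - Case 2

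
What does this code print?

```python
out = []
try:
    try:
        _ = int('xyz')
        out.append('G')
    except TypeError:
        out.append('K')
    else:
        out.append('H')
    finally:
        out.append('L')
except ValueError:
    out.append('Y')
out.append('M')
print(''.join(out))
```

Execution trace: 'L' (finally) → 'Y' (outer except ValueError) → 'M' (after the try/except). Output: LYM

Answer: LYM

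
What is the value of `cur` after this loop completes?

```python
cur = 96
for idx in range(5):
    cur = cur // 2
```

Halve 5 times: 96 // 2^5 = 3
`cur` takes the values: 96 → 48 → 24 → 12 → 6 → 3

Answer: 3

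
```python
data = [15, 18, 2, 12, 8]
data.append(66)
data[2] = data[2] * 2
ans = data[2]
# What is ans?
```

Trace:
`data = [15, 18, 2, 12, 8]` → data = [15, 18, 2, 12, 8]
`data.append(66)` → data = [15, 18, 2, 12, 8, 66]
`data[2] = data[2] * 2` → data = [15, 18, 4, 12, 8, 66]
`ans = data[2]` → ans = 4
So ans = 4

Answer: 4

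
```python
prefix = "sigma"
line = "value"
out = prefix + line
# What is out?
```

Trace:
`prefix = "sigma"` → prefix = 'sigma'
`line = "value"` → line = 'value'
`out = prefix + line` → out = 'sigmavalue'
So out = 'sigmavalue'

Answer: 'sigmavalue'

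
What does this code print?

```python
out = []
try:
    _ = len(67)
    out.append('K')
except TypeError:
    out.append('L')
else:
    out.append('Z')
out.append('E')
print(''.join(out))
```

Execution trace: 'L' (except TypeError) → 'E' (after the try/except). Output: LE

Answer: LE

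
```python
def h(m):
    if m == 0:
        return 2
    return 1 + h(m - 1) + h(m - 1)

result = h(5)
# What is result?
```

h(m) = 1 + 2·h(m-1), h(0)=2. Closed form: (2+1)·2^5 - 1 = 95.

Answer: 95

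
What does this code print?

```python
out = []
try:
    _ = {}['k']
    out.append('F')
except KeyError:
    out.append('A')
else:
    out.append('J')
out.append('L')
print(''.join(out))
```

Execution trace: 'A' (except KeyError) → 'L' (after the try/except). Output: AL

Answer: AL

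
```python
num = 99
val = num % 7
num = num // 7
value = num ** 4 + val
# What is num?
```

Trace:
`num = 99` → num = 99
`val = num % 7` → val = 1
`num = num // 7` → num = 14
`value = num ** 4 + val` → value = 38417
So num = 14

Answer: 14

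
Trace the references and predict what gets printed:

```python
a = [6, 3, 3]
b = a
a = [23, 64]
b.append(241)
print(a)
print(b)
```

Key concept: rebinding vs mutation: a is rebound to a new list, b still points at the original.
Step by step:
`a = [6, 3, 3]` → a = [6, 3, 3]
`b = a` → b = [6, 3, 3] (same object as a)
`a = [23, 64]` → a = [23, 64]
`b.append(241)` → b = [6, 3, 3, 241]
`print(a)` → prints [23, 64]
`print(b)` → prints [6, 3, 3, 241]

Answer:
[23, 64]
[6, 3, 3, 241]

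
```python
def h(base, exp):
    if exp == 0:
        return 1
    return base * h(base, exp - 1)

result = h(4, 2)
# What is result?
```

h(4, 2) = 4 * 4 = 16

Answer: 16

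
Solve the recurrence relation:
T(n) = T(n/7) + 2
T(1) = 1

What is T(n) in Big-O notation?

Each step divides n by 7 and adds 2. After log_7(n) steps we reach T(1)=1. So T(n) = 2·log_7(n) + 1 = O(log n).

Answer: O(log n)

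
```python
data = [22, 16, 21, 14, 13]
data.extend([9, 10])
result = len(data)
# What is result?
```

Trace:
`data = [22, 16, 21, 14, 13]` → data = [22, 16, 21, 14, 13]
`data.extend([9, 10])` → data = [22, 16, 21, 14, 13, 9, 10]
`result = len(data)` → result = 7
So result = 7

Answer: 7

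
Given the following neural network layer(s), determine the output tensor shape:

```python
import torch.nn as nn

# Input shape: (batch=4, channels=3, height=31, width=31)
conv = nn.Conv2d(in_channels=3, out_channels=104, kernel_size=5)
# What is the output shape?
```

Input: (4, 3, 31, 31) -> Output: (4, 104, 27, 27)

Answer: (4, 104, 27, 27)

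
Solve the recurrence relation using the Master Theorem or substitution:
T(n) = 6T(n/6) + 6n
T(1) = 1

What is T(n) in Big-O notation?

By Master Theorem: a=6, b=6, f(n)=6n. Since log_6(6) = 1 and f(n) = Θ(n^1), Case 2 applies. T(n) = O(n log n).

Answer: O(n log n)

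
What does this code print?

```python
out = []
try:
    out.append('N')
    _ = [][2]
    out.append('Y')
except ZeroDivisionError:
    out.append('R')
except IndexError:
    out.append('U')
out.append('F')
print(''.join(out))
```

Execution trace: 'N' (try body) → 'U' (except IndexError) → 'F' (after the try/except). Output: NUF

Answer: NUF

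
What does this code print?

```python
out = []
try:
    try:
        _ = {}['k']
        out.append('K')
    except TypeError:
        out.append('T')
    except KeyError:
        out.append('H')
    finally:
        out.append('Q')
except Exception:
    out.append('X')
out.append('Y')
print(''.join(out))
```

Execution trace: 'H' (inner except KeyError) → 'Q' (inner finally) → 'Y' (after the try/except). Output: HQY

Answer: HQY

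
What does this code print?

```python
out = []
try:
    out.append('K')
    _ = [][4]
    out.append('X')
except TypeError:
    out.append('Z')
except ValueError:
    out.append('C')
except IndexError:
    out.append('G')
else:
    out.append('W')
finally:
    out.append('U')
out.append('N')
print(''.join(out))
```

Execution trace: 'K' (try body) → 'G' (except IndexError) → 'U' (finally) → 'N' (after the try/except). Output: KGUN

Answer: KGUN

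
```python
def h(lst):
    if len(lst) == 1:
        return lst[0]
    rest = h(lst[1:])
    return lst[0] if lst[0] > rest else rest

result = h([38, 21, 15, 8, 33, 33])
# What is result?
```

Recursive max over [38, 21, 15, 8, 33, 33] = 38

Answer: 38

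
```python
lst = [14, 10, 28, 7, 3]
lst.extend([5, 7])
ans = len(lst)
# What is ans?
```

Trace:
`lst = [14, 10, 28, 7, 3]` → lst = [14, 10, 28, 7, 3]
`lst.extend([5, 7])` → lst = [14, 10, 28, 7, 3, 5, 7]
`ans = len(lst)` → ans = 7
So ans = 7

Answer: 7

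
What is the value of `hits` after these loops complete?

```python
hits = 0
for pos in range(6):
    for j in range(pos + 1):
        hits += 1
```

Triangle: 1 + 2 + ... + 6
`hits` takes the values: 0 → 1 → 2 → 3 → 4 → 5 → 6 → 7 → 8 → 9 → 10 → 11 → 12 → 13 → 14 → 15 → 16 → 17 → 18 → 19 → 20 → 21

Answer: 21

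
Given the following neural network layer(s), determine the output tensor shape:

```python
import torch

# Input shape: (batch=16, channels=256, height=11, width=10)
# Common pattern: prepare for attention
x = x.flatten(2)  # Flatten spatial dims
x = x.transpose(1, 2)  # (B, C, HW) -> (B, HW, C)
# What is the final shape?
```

Input: (16, 256, 11, 10) -> after flatten(2): (16, 256, 110) -> Output: (16, 110, 256)

Answer: (16, 110, 256)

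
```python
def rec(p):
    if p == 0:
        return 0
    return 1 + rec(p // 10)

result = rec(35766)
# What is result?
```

Count of digits of 35766: 5

Answer: 5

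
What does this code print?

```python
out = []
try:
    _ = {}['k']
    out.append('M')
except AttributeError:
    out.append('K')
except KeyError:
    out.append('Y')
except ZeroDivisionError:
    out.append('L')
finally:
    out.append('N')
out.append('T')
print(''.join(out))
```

Execution trace: 'Y' (except KeyError) → 'N' (finally) → 'T' (after the try/except). Output: YNT

Answer: YNT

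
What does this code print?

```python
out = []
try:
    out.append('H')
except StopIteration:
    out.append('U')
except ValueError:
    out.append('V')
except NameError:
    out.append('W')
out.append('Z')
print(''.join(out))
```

Execution trace: 'H' (try body, no exception) → 'Z' (after the try/except). Output: HZ

Answer: HZ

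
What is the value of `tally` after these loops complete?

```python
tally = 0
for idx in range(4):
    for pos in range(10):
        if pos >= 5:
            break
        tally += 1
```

Inner breaks at 5, outer runs 4 times
`tally` takes the values: 0 → 1 → 2 → 3 → 4 → 5 → 6 → 7 → 8 → 9 → 10 → 11 → 12 → 13 → 14 → 15 → 16 → 17 → 18 → 19 → 20

Answer: 20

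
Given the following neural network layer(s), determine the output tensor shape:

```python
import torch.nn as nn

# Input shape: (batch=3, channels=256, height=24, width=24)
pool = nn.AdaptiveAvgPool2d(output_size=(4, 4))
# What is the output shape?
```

Input: (3, 256, 24, 24) -> Output: (3, 256, 4, 4)

Answer: (3, 256, 4, 4)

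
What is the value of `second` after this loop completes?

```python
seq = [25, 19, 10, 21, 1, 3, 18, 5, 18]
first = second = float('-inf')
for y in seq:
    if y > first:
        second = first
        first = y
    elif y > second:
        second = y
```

Second largest (with repeats) in [25, 19, 10, 21, 1, 3, 18, 5, 18]
`second` takes the values: -inf → 19 → 21

Answer: 21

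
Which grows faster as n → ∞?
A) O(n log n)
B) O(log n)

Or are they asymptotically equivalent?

O(n log n) vs O(log n): Higher order terms dominate.

Answer: A) O(n log n) grows faster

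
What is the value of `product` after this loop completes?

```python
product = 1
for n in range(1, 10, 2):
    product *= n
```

Product of 1, 3, 5, ... up to 9
`product` takes the values: 1 → 3 → 15 → 105 → 945

Answer: 945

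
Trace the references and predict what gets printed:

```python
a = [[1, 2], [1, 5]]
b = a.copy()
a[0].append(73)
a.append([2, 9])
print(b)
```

Key concept: shallow copy with nested lists.
Step by step:
`a = [[1, 2], [1, 5]]` → a = [[1, 2], [1, 5]]
`b = a.copy()` → b = [[1, 2], [1, 5]]
`a[0].append(73)` → a = [[1, 2, 73], [1, 5]]; b = [[1, 2, 73], [1, 5]]
`a.append([2, 9])` → a = [[1, 2, 73], [1, 5], [2, 9]]
`print(b)` → prints [[1, 2, 73], [1, 5]]

Answer: [[1, 2, 73], [1, 5]]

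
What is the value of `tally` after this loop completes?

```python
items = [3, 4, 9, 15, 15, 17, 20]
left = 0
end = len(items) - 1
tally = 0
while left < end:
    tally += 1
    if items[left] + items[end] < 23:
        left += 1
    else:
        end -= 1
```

Steps to find pair summing to 23
`tally` takes the values: 0 → 1 → 2 → 3 → 4 → 5 → 6

Answer: 6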